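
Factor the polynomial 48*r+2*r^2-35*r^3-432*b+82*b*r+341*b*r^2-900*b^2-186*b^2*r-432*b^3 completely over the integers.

-(6*b+7*r+8)*(8*b-5*r+6)*(9*b-r)

Group: 9*b*(-48*b^2-26*b*r-100*b+35*r^2-2*r-48) - r*(-48*b^2-26*b*r-100*b+35*r^2-2*r-48); both groups contain (-48*b^2-26*b*r-100*b+35*r^2-2*r-48), so (9*b-r) is a factor with cofactor -48*b^2-26*b*r-100*b+35*r^2-2*r-48.
The cofactor groups again: -48*b^2-26*b*r-100*b+35*r^2-2*r-48 = -8*b*(6*b+7*r+8) + (5*r-6)*(6*b+7*r+8); both groups contain (6*b+7*r+8), giving -(8*b-5*r+6)*(6*b+7*r+8).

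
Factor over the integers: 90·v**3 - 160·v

Factor out 10·v, leaving 9·v**2 - 16, which is a difference of two squares.

10·v·(3·v + 4)·(3·v - 4)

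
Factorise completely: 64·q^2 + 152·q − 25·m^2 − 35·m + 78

(8·q − 5·m + 6)·(8·q + 5·m + 13)

Group: 8·q·(8·q + 5·m + 13) + (−5·m + 6)·(8·q + 5·m + 13); both groups contain (8·q + 5·m + 13).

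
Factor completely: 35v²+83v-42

(5v+14)(7v-3)

Need a pair with product 35·(-42) = -1470 and sum 83: that's -15 and 98.
Split the middle term: 35v²-15v + 98v-42 = 5v(7v-3) + 14(7v-3).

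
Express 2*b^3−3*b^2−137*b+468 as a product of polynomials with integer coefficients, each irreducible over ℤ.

Among the possible rational roots, b = 4 is a root, so (b−4) divides it; the quotient is 2*b^2+5*b−117.
The remaining quadratic factors as (2*b−13)(b+9).

(2*b−13)*(b+9)*(b−4)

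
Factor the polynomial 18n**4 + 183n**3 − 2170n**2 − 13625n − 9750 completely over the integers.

(3n + 13)(6n + 5)(n + 15)(n − 10)

Testing divisors of the constant over divisors of the leading coefficient, n = 10 is a root, so (n − 10) divides it; the quotient is 18n**3 + 363n**2 + 1460n + 975.
Next, n = −13/3 is a root, so (3n + 13) is a factor; dividing leaves 6n**2 + 95n + 75.
The remaining quadratic factors as (n + 15)(6n + 5).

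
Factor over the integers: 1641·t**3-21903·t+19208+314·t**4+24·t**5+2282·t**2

(4·t-7)·(6·t-7)·(t+8)·(t**2+8·t+49)

Trying the rational-root candidates, t = 7/6 is a root, giving the factor (6·t-7) and quotient 4·t**4+57·t**3+340·t**2+777·t-2744.
Next, t = -8 is a root, so (t+8) divides it; the quotient is 4·t**3+25·t**2+140·t-343.
Continuing, t = 7/4 is a root, giving the factor (4·t-7) and quotient t**2+8·t+49.
The quadratic t**2+8·t+49 has discriminant -132 < 0 and is irreducible over ℤ.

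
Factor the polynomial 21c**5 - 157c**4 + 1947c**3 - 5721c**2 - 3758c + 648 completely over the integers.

(3c + 2)(7c - 1)(c - 4)(c**2 - 4c + 81)

Among the possible rational roots, c = -2/3 is a root, so (3c + 2) is a factor; dividing leaves 7c**4 - 57c**3 + 687c**2 - 2365c + 324.
Next, c = 4 is a root, giving the factor (c - 4) and quotient 7c**3 - 29c**2 + 571c - 81.
Then c = 1/7 is a root, so (7c - 1) is a factor; dividing leaves c**2 - 4c + 81.
The quadratic c**2 - 4c + 81 has discriminant -308 < 0 and is irreducible over ℤ.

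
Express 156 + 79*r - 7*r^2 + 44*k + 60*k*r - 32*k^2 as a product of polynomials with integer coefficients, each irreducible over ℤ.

-(4*k - 7*r - 12)*(8*k - r + 13)

Group: -4*k*(8*k - r + 13) + (7*r + 12)*(8*k - r + 13); both groups contain (8*k - r + 13).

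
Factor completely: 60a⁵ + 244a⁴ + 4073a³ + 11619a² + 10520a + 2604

Trying the rational-root candidates, a = -2/5 is a root, so (5a + 2) is a factor; dividing leaves 12a⁴ + 44a³ + 797a² + 2005a + 1302.
Continuing, a = -3/2 is a root, giving the factor (2a + 3) and quotient 6a³ + 13a² + 379a + 434.
Next, a = -7/6 is a root, so (6a + 7) is a factor; dividing leaves a² + a + 62.
The quadratic a² + a + 62 has discriminant -247 < 0 and is irreducible over ℤ.

(2a + 3)(5a + 2)(6a + 7)(a² + a + 62)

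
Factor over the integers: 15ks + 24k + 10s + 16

Group as (15ks + 24k) + (10s + 16) = 3k(5s + 8) + 2(5s + 8).
Both groups share the factor (5s + 8).

(3k + 2)(5s + 8)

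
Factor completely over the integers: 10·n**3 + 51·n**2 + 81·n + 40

Among the possible rational roots, n = -8/5 is a root, giving the factor (5·n + 8) and quotient 2·n**2 + 7·n + 5.
The remaining quadratic factors as (2·n + 5)(n + 1).

(2·n + 5)·(5·n + 8)·(n + 1)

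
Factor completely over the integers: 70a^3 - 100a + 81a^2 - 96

By the rational root theorem, a = -4/5 is a root, so (5a + 4) divides it; the quotient is 14a^2 + 5a - 24.
The remaining quadratic factors as (7a - 8)(2a + 3).

(2a + 3)(5a + 4)(7a - 8)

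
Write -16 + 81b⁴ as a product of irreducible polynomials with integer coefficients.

Difference of squares twice: with A = 3b and B = 2, A⁴ − B⁴ = (A² − B²)(A² + B²), and A² − B² factors again.

(3b + 2)(3b - 2)(9b² + 4)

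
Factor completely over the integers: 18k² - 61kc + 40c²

Group: 2k(9k - 8c) - 5c(9k - 8c); both groups contain (9k - 8c).

(2k - 5c)(9k - 8c)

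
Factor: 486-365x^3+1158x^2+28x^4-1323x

(4x-3)(7x-9)(x-2)(x-9)

Among the possible rational roots, x = 2 is a root, so (x-2) is a factor; dividing leaves 28x^3-309x^2+540x-243.
Continuing, x = 3/4 is a root, so (4x-3) is a factor; dividing leaves 7x^2-72x+81.
The remaining quadratic factors as (7x-9)(x-9).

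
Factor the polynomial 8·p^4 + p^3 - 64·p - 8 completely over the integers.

Group as (8·p^4 - 64·p) + (p^3 - 8) = 8·p·(p^3 - 8) + (p^3 - 8).
Both groups share the factor (p^3 - 8).

(8·p + 1)·(p - 2)·(p^2 + 2·p + 4)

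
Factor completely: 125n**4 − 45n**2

5n**2(5n + 3)(5n − 3)

Factor out 5n**2, leaving 25n**2 − 9, which is a difference of two squares.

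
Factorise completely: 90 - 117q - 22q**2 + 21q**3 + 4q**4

(4q - 3)(q + 3)(q + 5)(q - 2)

Among the possible rational roots, q = 3/4 is a root, giving the factor (4q - 3) and quotient q**3 + 6q**2 - q - 30.
Then q = -5 is a root, giving the factor (q + 5) and quotient q**2 + q - 6.
The remaining quadratic factors as (q - 2)(q + 3).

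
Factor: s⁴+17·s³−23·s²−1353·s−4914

(s+13)·(s+6)·(s+7)·(s−9)

By the rational root theorem, s = −13 is a root, so (s+13) divides it; the quotient is s³+4·s²−75·s−378.
Next, s = −6 is a root, so (s+6) divides it; the quotient is s²−2·s−63.
The remaining quadratic factors as (s+7)(s−9).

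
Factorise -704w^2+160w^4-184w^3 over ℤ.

8w^2(4w-11)(5w+8)

Pull out the common factor 8w^2, then factor the remaining trinomial.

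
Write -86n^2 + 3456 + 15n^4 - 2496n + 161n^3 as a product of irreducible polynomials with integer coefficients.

(3n - 8)(5n - 8)(n + 6)(n + 9)

Testing divisors of the constant over divisors of the leading coefficient, n = 8/3 is a root, giving the factor (3n - 8) and quotient 5n^3 + 67n^2 + 150n - 432.
Next, n = -9 is a root, so (n + 9) is a factor; dividing leaves 5n^2 + 22n - 48.
The remaining quadratic factors as (n + 6)(5n - 8).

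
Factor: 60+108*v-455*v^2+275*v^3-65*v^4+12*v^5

Trying the rational-root candidates, v = 2/3 is a root, so (3*v-2) is a factor; dividing leaves 4*v^4-19*v^3+79*v^2-99*v-30.
Continuing, v = -1/4 is a root, so (4*v+1) is a factor; dividing leaves v^3-5*v^2+21*v-30.
Next, v = 2 is a root, so (v-2) is a factor; dividing leaves v^2-3*v+15.
The quadratic v^2-3*v+15 has discriminant -51 < 0 and is irreducible over ℤ.

(3*v-2)*(4*v+1)*(v-2)*(v^2-3*v+15)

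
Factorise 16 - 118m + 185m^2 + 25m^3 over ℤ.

(5m - 1)(5m - 2)(m + 8)

Testing divisors of the constant over divisors of the leading coefficient, m = 2/5 is a root, giving the factor (5m - 2) and quotient 5m^2 + 39m - 8.
The remaining quadratic factors as (5m - 1)(m + 8).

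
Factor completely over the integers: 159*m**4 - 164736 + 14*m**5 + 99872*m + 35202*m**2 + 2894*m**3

(2*m + 13)*(7*m - 8)*(m + 8)*(m**2 - 2*m + 198)

Trying the rational-root candidates, m = 8/7 is a root, so (7*m - 8) is a factor; dividing leaves 2*m**4 + 25*m**3 + 442*m**2 + 5534*m + 20592.
Continuing, m = -13/2 is a root, so (2*m + 13) is a factor; dividing leaves m**3 + 6*m**2 + 182*m + 1584.
Then m = -8 is a root, so (m + 8) divides it; the quotient is m**2 - 2*m + 198.
The quadratic m**2 - 2*m + 198 has discriminant -788 < 0 and is irreducible over ℤ.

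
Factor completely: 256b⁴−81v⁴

(4b+3v)(4b−3v)(16b²+9v²)

Difference of squares twice: with A = 4b and B = 3v, A⁴ − B⁴ = (A² − B²)(A² + B²), and A² − B² factors again.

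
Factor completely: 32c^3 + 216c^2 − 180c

4c(2c + 15)(4c − 3)

Pull out the common factor 4c, then factor the remaining trinomial.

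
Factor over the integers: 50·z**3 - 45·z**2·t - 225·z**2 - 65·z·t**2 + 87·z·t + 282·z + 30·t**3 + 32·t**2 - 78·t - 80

(5·z - 2·t - 2)·(2·z - 3·t - 5)·(5·z + 5·t - 8)

Group: 5·z·(10·z**2 - 5·z·t - 41·z - 15·t**2 - t + 40) + (-2·t - 2)·(10·z**2 - 5·z·t - 41·z - 15·t**2 - t + 40); both groups contain (10·z**2 - 5·z·t - 41·z - 15·t**2 - t + 40), so (5·z - 2·t - 2) is a factor with cofactor 10·z**2 - 5·z·t - 41·z - 15·t**2 - t + 40.
The cofactor groups again: 10·z**2 - 5·z·t - 41·z - 15·t**2 - t + 40 = 5·z·(2·z - 3·t - 5) + (5·t - 8)·(2·z - 3·t - 5); both groups contain (2·z - 3·t - 5), giving (5·z + 5·t - 8)·(2·z - 3·t - 5).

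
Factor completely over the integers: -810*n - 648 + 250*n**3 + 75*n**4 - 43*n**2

(3*n + 4)*(5*n + 9)*(5*n - 9)*(n + 2)

Among the possible rational roots, n = -2 is a root, so (n + 2) divides it; the quotient is 75*n**3 + 100*n**2 - 243*n - 324.
Then n = -4/3 is a root, so (3*n + 4) is a factor; dividing leaves 25*n**2 - 81.
The remaining quadratic factors as (5*n - 9)(5*n + 9).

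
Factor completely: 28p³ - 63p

7p(2p + 3)(2p - 3)

Pull out the common factor 7p; 4p² - 9 is a difference of squares.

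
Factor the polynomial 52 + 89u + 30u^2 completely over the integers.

Need a pair with product 30·52 = 1560 and sum 89: that's 24 and 65.
Split the middle term: 30u^2 + 24u + 65u + 52 = 6u(5u + 4) + 13(5u + 4).

(5u + 4)(6u + 13)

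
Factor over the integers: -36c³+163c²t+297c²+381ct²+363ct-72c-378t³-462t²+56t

Group: 4c(-9c²+61ct+72c-42t²-56t) + (9t-1)(-9c²+61ct+72c-42t²-56t); both groups contain (-9c²+61ct+72c-42t²-56t), so (4c+9t-1) is a factor with cofactor -9c²+61ct+72c-42t²-56t.
The cofactor groups again: -9c²+61ct+72c-42t²-56t = -9c(c-6t-8) + 7t(c-6t-8); both groups contain (c-6t-8), giving -(9c-7t)(c-6t-8).

-(4c+9t-1)(9c-7t)(c-6t-8)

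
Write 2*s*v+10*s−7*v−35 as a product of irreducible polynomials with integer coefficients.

(2*s−7)*(v+5)

Group as (2*s*v+10*s) + (−7*v−35) = 2*s*(v+5) − 7*(v+5).
Both groups share the factor (v+5).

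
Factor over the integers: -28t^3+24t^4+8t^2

Pull out the common factor 4t^2, then factor the remaining trinomial.

4t^2(2t-1)(3t-2)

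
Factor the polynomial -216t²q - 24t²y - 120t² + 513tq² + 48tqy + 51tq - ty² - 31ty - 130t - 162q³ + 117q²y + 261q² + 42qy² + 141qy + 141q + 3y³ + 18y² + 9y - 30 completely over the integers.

-(8t - 3q + 3y + 6)(3t - 6q - y + 1)(9q + y + 5)

Group: 9q(-24t² + 57tq - ty - 26t - 18q² + 15qy + 39q + 3y² + 3y - 6) + (y + 5)(-24t² + 57tq - ty - 26t - 18q² + 15qy + 39q + 3y² + 3y - 6); both groups contain (-24t² + 57tq - ty - 26t - 18q² + 15qy + 39q + 3y² + 3y - 6), so (9q + y + 5) is a factor with cofactor -24t² + 57tq - ty - 26t - 18q² + 15qy + 39q + 3y² + 3y - 6.
The cofactor groups again: -24t² + 57tq - ty - 26t - 18q² + 15qy + 39q + 3y² + 3y - 6 = -3t(8t - 3q + 3y + 6) + (6q + y - 1)(8t - 3q + 3y + 6); both groups contain (8t - 3q + 3y + 6), giving -(3t - 6q - y + 1)(8t - 3q + 3y + 6).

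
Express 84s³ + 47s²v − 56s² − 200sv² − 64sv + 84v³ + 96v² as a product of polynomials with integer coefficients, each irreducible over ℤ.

Group: 7s(12s² + 17sv − 8s − 14v² − 16v) − 6v(12s² + 17sv − 8s − 14v² − 16v); both groups contain (12s² + 17sv − 8s − 14v² − 16v), so (7s − 6v) is a factor with cofactor 12s² + 17sv − 8s − 14v² − 16v.
The cofactor groups again: 12s² + 17sv − 8s − 14v² − 16v = s(12s − 7v − 8) + 2v(12s − 7v − 8); both groups contain (12s − 7v − 8), giving (s + 2v)(12s − 7v − 8).

(12s − 7v − 8)(7s − 6v)(s + 2v)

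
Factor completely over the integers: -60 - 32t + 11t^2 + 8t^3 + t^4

(t + 2)(t + 3)(t + 5)(t - 2)

Trying the rational-root candidates, t = 2 is a root, giving the factor (t - 2) and quotient t^3 + 10t^2 + 31t + 30.
Then t = -3 is a root, so (t + 3) is a factor; dividing leaves t^2 + 7t + 10.
The remaining quadratic factors as (t + 5)(t + 2).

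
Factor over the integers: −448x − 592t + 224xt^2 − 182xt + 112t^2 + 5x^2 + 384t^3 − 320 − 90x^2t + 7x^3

(x − 6t + 8)(x − 8t − 8)(7x + 8t + 5)

Group: x(7x^2 − 48xt − 51x − 64t^2 − 104t − 40) + (−6t + 8)(7x^2 − 48xt − 51x − 64t^2 − 104t − 40); both groups contain (7x^2 − 48xt − 51x − 64t^2 − 104t − 40), so (x − 6t + 8) is a factor with cofactor 7x^2 − 48xt − 51x − 64t^2 − 104t − 40.
The cofactor groups again: 7x^2 − 48xt − 51x − 64t^2 − 104t − 40 = 7x(x − 8t − 8) + (8t + 5)(x − 8t − 8); both groups contain (x − 8t − 8), giving (7x + 8t + 5)(x − 8t − 8).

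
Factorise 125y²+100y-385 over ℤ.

5(5y+11)(5y-7)

Pull out the common factor 5, then factor the remaining trinomial.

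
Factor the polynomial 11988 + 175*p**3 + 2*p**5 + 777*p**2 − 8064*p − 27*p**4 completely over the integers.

(2*p − 9)*(p + 6)*(p − 2)*(p**2 − 13*p + 111)

Among the possible rational roots, p = 9/2 is a root, so (2*p − 9) divides it; the quotient is p**4 − 9*p**3 + 47*p**2 + 600*p − 1332.
Next, p = −6 is a root, giving the factor (p + 6) and quotient p**3 − 15*p**2 + 137*p − 222.
Continuing, p = 2 is a root, giving the factor (p − 2) and quotient p**2 − 13*p + 111.
The quadratic p**2 − 13*p + 111 has discriminant −275 < 0 and is irreducible over ℤ.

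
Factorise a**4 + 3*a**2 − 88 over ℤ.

Substitute u = a**2 to get a quadratic in u, then factor.
a**2 + 11 is irreducible over ℤ (always positive, so no real roots).
a**2 − 8 is irreducible over ℤ (8 is not a perfect square).

(a**2 + 11)*(a**2 − 8)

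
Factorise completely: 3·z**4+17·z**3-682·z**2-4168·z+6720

(3·z-4)·(z+14)·(z+8)·(z-15)

Among the possible rational roots, z = 15 is a root, so (z-15) divides it; the quotient is 3·z**3+62·z**2+248·z-448.
Next, z = 4/3 is a root, so (3·z-4) is a factor; dividing leaves z**2+22·z+112.
The remaining quadratic factors as (z+8)(z+14).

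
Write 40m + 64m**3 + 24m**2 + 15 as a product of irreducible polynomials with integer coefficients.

(8m + 3)(8m**2 + 5)

Group as (64m**3 + 40m) + (24m**2 + 15) = 8m(8m**2 + 5) + 3(8m**2 + 5).
Both groups share the factor (8m**2 + 5).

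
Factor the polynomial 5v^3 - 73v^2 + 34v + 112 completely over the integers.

(5v - 8)(v + 1)(v - 14)

By the rational root theorem, v = 14 is a root, so (v - 14) is a factor; dividing leaves 5v^2 - 3v - 8.
The remaining quadratic factors as (5v - 8)(v + 1).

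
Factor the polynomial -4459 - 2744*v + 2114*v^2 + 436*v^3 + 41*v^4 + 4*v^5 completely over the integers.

(4*v - 7)*(v + 1)*(v + 7)*(v^2 + 4*v + 91)

Trying the rational-root candidates, v = 7/4 is a root, giving the factor (4*v - 7) and quotient v^4 + 12*v^3 + 130*v^2 + 756*v + 637.
Then v = -1 is a root, giving the factor (v + 1) and quotient v^3 + 11*v^2 + 119*v + 637.
Then v = -7 is a root, giving the factor (v + 7) and quotient v^2 + 4*v + 91.
The quadratic v^2 + 4*v + 91 has discriminant -348 < 0 and is irreducible over ℤ.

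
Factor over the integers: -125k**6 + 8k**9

k**6(2k - 5)(4k**2 + 10k + 25)

Pull out the common factor k**6, leaving 8k**3 - 125.
Recognize a difference of cubes with the parts 2k and 5.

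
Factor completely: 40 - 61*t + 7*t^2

Need a pair with product 7·40 = 280 and sum -61: that's -56 and -5.
Split the middle term: 7*t^2 - 56*t - 5*t + 40 = 7*t*(t - 8) - 5*(t - 8).

(7*t - 5)*(t - 8)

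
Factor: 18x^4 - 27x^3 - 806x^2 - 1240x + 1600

Trying the rational-root candidates, x = 8 is a root, so (x - 8) divides it; the quotient is 18x^3 + 117x^2 + 130x - 200.
Then x = 5/6 is a root, so (6x - 5) divides it; the quotient is 3x^2 + 22x + 40.
The remaining quadratic factors as (x + 4)(3x + 10).

(3x + 10)(6x - 5)(x + 4)(x - 8)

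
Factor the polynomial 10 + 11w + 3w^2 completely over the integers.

Need a pair with product 3·10 = 30 and sum 11: that's 6 and 5.
Split the middle term: 3w^2 + 6w + 5w + 10 = 3w(w + 2) + 5(w + 2).

(3w + 5)(w + 2)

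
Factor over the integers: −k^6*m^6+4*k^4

−k^4*(k*m^3+2)*(k*m^3−2)

Pull out the common factor k^4, leaving −k^2*m^6+4.
Recognize a difference of squares with the parts 2 and k*m^3.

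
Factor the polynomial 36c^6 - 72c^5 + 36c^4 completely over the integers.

Every term has a factor of 36c^4; factoring it out leaves c^2 - 2c + 1.
Recognize a perfect-square trinomial with the parts 1 and c.

36c^4(c - 1)^2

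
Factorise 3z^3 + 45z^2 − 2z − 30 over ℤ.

Group as (3z^3 − 2z) + (45z^2 − 30) = z(3z^2 − 2) + 15(3z^2 − 2).
Both groups share the factor (3z^2 − 2).

(z + 15)(3z^2 − 2)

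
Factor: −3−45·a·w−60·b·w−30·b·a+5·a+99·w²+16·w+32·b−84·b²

−(14·b+5·a−11·w−3)·(6·b+9·w−1)

Group: −14·b·(6·b+9·w−1) + (−5·a+11·w+3)·(6·b+9·w−1); both groups contain (6·b+9·w−1).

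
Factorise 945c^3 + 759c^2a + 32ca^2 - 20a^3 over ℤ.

(15c - 2a)(9c + 2a)(7c + 5a)

Group: 7c(135c^2 + 12ca - 4a^2) + 5a(135c^2 + 12ca - 4a^2); both groups contain (135c^2 + 12ca - 4a^2), so (7c + 5a) is a factor with cofactor 135c^2 + 12ca - 4a^2.
The cofactor groups again: 135c^2 + 12ca - 4a^2 = 9c(15c - 2a) + 2a(15c - 2a); both groups contain (15c - 2a), giving (9c + 2a)(15c - 2a).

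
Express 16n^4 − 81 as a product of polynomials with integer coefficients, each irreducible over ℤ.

(2n)⁴ − (3)⁴ = ((2n)² − (3)²)((2n)² + (3)²); the first factor splits again, the second (4n^2 + 9) is irreducible.

(2n + 3)(2n − 3)(4n^2 + 9)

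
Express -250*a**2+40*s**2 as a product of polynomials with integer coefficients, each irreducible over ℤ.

10*(2*s-5*a)*(2*s+5*a)

Factor out 10, leaving 4*s**2-25*a**2, which is a difference of two squares.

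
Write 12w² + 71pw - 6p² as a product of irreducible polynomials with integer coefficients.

Group: -6p(p - 12w) - w(p - 12w); both groups contain (p - 12w).

-(6p + w)(p - 12w)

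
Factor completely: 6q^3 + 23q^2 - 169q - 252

(2q - 9)(3q + 4)(q + 7)

Among the possible rational roots, q = -7 is a root, so (q + 7) is a factor; dividing leaves 6q^2 - 19q - 36.
The remaining quadratic factors as (2q - 9)(3q + 4).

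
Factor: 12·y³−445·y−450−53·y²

(3·y+10)·(4·y+5)·(y−9)

Testing divisors of the constant over divisors of the leading coefficient, y = −10/3 is a root, so (3·y+10) divides it; the quotient is 4·y²−31·y−45.
The remaining quadratic factors as (4·y+5)(y−9).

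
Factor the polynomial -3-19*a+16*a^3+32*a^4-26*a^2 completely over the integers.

(2*a+1)*(4*a+1)*(4*a+3)*(a-1)

Testing divisors of the constant over divisors of the leading coefficient, a = 1 is a root, so (a-1) is a factor; dividing leaves 32*a^3+48*a^2+22*a+3.
Then a = -1/4 is a root, so (4*a+1) is a factor; dividing leaves 8*a^2+10*a+3.
The remaining quadratic factors as (2*a+1)(4*a+3).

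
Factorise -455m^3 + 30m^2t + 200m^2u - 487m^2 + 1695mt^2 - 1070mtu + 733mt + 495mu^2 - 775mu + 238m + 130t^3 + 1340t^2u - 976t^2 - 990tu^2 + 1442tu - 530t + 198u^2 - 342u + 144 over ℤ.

-(13m + t + 11u - 8)(5m - 10t + 2)(7m + 13t - 9u + 9)

Group: 7m(-65m^2 + 125mt - 55mu + 14m + 10t^2 + 110tu - 82t - 22u + 16) + (13t - 9u + 9)(-65m^2 + 125mt - 55mu + 14m + 10t^2 + 110tu - 82t - 22u + 16); both groups contain (-65m^2 + 125mt - 55mu + 14m + 10t^2 + 110tu - 82t - 22u + 16), so (7m + 13t - 9u + 9) is a factor with cofactor -65m^2 + 125mt - 55mu + 14m + 10t^2 + 110tu - 82t - 22u + 16.
The cofactor groups again: -65m^2 + 125mt - 55mu + 14m + 10t^2 + 110tu - 82t - 22u + 16 = -5m(13m + t + 11u - 8) + (10t - 2)(13m + t + 11u - 8); both groups contain (13m + t + 11u - 8), giving -(5m - 10t + 2)(13m + t + 11u - 8).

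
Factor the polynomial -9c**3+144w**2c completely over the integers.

Every term has a factor of 9c. Then 16w**2-c**2 = (4w)² − (c)².

9c(4w-c)(4w+c)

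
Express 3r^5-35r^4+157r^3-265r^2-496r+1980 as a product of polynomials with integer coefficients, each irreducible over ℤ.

By the rational root theorem, r = 11/3 is a root, giving the factor (3r-11) and quotient r^4-8r^3+23r^2-4r-180.
Then r = 5 is a root, so (r-5) divides it; the quotient is r^3-3r^2+8r+36.
Next, r = -2 is a root, giving the factor (r+2) and quotient r^2-5r+18.
The quadratic r^2-5r+18 has discriminant -47 < 0 and is irreducible over ℤ.

(3r-11)(r+2)(r-5)(r^2-5r+18)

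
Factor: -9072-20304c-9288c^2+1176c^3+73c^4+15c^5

(3c+2)(5c+6)(c-6)(c^2+9c+126)

By the rational root theorem, c = -2/3 is a root, giving the factor (3c+2) and quotient 5c^4+21c^3+378c^2-3348c-4536.
Continuing, c = 6 is a root, giving the factor (c-6) and quotient 5c^3+51c^2+684c+756.
Next, c = -6/5 is a root, so (5c+6) divides it; the quotient is c^2+9c+126.
The quadratic c^2+9c+126 has discriminant -423 < 0 and is irreducible over ℤ.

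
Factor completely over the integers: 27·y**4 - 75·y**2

Factor out 3·y**2, leaving 9·y**2 - 25, which is a difference of two squares.

3·y**2·(3·y + 5)·(3·y - 5)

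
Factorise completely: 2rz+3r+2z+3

(2z+3)(r+1)

Group as (2rz+3r) + (2z+3) = r(2z+3) + (2z+3).
Both groups share the factor (2z+3).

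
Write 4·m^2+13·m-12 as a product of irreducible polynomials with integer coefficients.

(4·m-3)·(m+4)

Need a pair with product 4·(-12) = -48 and sum 13: that's -3 and 16.
Split the middle term: 4·m^2-3·m + 16·m-12 = m·(4·m-3) + 4·(4·m-3).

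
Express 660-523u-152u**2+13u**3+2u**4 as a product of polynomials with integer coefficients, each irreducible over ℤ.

(2u-15)(u+11)(u+4)(u-1)

Among the possible rational roots, u = -11 is a root, so (u+11) divides it; the quotient is 2u**3-9u**2-53u+60.
Next, u = -4 is a root, giving the factor (u+4) and quotient 2u**2-17u+15.
The remaining quadratic factors as (u-1)(2u-15).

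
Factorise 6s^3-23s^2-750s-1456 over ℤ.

(6s+13)(s+8)(s-14)

By the rational root theorem, s = -8 is a root, so (s+8) divides it; the quotient is 6s^2-71s-182.
The remaining quadratic factors as (6s+13)(s-14).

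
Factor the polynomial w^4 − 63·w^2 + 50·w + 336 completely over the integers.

(w + 2)·(w + 8)·(w − 3)·(w − 7)

Among the possible rational roots, w = 7 is a root, so (w − 7) is a factor; dividing leaves w^3 + 7·w^2 − 14·w − 48.
Next, w = −2 is a root, so (w + 2) is a factor; dividing leaves w^2 + 5·w − 24.
The remaining quadratic factors as (w + 8)(w − 3).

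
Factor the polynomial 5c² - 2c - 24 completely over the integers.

(5c - 12)(c + 2)

Need a pair with product 5·(-24) = -120 and sum -2: that's -12 and 10.
Split the middle term: 5c² - 12c + 10c - 24 = c(5c - 12) + 2(5c - 12).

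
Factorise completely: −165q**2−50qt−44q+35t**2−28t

−(11q+7t)(15q−5t+4)

Group: −15q(11q+7t) + (5t−4)(11q+7t); both groups contain (11q+7t).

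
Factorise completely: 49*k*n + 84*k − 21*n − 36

(7*k − 3)*(7*n + 12)

Group as (49*k*n + 84*k) + (−21*n − 36) = 7*k*(7*n + 12) − 3*(7*n + 12).
Both groups share the factor (7*n + 12).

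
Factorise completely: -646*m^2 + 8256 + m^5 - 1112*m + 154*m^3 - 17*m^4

Among the possible rational roots, m = 8 is a root, so (m - 8) is a factor; dividing leaves m^4 - 9*m^3 + 82*m^2 + 10*m - 1032.
Continuing, m = -3 is a root, so (m + 3) is a factor; dividing leaves m^3 - 12*m^2 + 118*m - 344.
Continuing, m = 4 is a root, giving the factor (m - 4) and quotient m^2 - 8*m + 86.
The quadratic m^2 - 8*m + 86 has discriminant -280 < 0 and is irreducible over ℤ.

(m + 3)*(m - 4)*(m - 8)*(m^2 - 8*m + 86)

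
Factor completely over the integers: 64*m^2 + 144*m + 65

Need a pair with product 64·65 = 4160 and sum 144: that's 40 and 104.
Split the middle term: 64*m^2 + 40*m + 104*m + 65 = 8*m*(8*m + 5) + 13*(8*m + 5).

(8*m + 13)*(8*m + 5)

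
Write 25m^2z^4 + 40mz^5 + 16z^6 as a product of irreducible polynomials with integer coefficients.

z^4(5m + 4z)^2

Pull out the common factor z^4, leaving 25m^2 + 40mz + 16z^2.
Recognize a perfect-square trinomial with the parts 4z and 5m.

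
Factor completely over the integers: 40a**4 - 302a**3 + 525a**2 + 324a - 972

(2a - 9)(4a - 9)(5a + 6)(a - 2)

Testing divisors of the constant over divisors of the leading coefficient, a = 2 is a root, so (a - 2) divides it; the quotient is 40a**3 - 222a**2 + 81a + 486.
Next, a = 9/2 is a root, giving the factor (2a - 9) and quotient 20a**2 - 21a - 54.
The remaining quadratic factors as (5a + 6)(4a - 9).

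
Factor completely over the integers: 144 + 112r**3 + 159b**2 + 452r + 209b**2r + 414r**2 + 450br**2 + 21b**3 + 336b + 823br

Group: 7b(3b**2 + 29br + 21b + 56r**2 + 95r + 36) + (2r + 4)(3b**2 + 29br + 21b + 56r**2 + 95r + 36); both groups contain (3b**2 + 29br + 21b + 56r**2 + 95r + 36), so (7b + 2r + 4) is a factor with cofactor 3b**2 + 29br + 21b + 56r**2 + 95r + 36.
The cofactor groups again: 3b**2 + 29br + 21b + 56r**2 + 95r + 36 = b(3b + 8r + 9) + (7r + 4)(3b + 8r + 9); both groups contain (3b + 8r + 9), giving (b + 7r + 4)(3b + 8r + 9).

(3b + 8r + 9)(7b + 2r + 4)(b + 7r + 4)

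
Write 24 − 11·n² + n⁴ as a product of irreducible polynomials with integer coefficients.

(n² − 3)·(n² − 8)

Substitute u = n² to get a quadratic in u, then factor.
n² − 3 is irreducible over ℤ (3 is not a perfect square).
n² − 8 is irreducible over ℤ (8 is not a perfect square).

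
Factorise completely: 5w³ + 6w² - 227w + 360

Among the possible rational roots, w = 9/5 is a root, giving the factor (5w - 9) and quotient w² + 3w - 40.
The remaining quadratic factors as (w + 8)(w - 5).

(5w - 9)(w + 8)(w - 5)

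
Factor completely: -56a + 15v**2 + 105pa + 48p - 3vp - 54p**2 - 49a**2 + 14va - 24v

(5v + 9p - 7a - 8)(3v - 6p + 7a)

Group: 3v(5v + 9p - 7a - 8) + (-6p + 7a)(5v + 9p - 7a - 8); both groups contain (5v + 9p - 7a - 8).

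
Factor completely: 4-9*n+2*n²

(2*n-1)*(n-4)

Need a pair with product 2·4 = 8 and sum -9: that's -8 and -1.
Split the middle term: 2*n²-8*n - n+4 = 2*n*(n-4) - (n-4).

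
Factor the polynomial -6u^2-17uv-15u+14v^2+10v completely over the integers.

Group: -2u(3u-2v) + (-7v-5)(3u-2v); both groups contain (3u-2v).

-(2u+7v+5)(3u-2v)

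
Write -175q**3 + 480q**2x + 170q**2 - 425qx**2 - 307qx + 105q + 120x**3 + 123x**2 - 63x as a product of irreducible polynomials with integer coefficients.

Group: 5q(-35q**2 + 75qx + 34q - 40x**2 - 41x + 21) - 3x(-35q**2 + 75qx + 34q - 40x**2 - 41x + 21); both groups contain (-35q**2 + 75qx + 34q - 40x**2 - 41x + 21), so (5q - 3x) is a factor with cofactor -35q**2 + 75qx + 34q - 40x**2 - 41x + 21.
The cofactor groups again: -35q**2 + 75qx + 34q - 40x**2 - 41x + 21 = -7q(5q - 5x - 7) + (8x - 3)(5q - 5x - 7); both groups contain (5q - 5x - 7), giving -(7q - 8x + 3)(5q - 5x - 7).

-(5q - 3x)(5q - 5x - 7)(7q - 8x + 3)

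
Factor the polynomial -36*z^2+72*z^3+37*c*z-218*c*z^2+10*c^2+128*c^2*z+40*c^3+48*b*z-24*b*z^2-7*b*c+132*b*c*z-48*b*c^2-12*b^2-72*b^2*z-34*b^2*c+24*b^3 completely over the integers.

(2*b-4*c+2*z-1)*(3*b-2*c-9*z)*(4*b+5*c-4*z)

Group: 4*b*(6*b^2-16*b*c-12*b*z-3*b+8*c^2+32*c*z+2*c-18*z^2+9*z) + (5*c-4*z)*(6*b^2-16*b*c-12*b*z-3*b+8*c^2+32*c*z+2*c-18*z^2+9*z); both groups contain (6*b^2-16*b*c-12*b*z-3*b+8*c^2+32*c*z+2*c-18*z^2+9*z), so (4*b+5*c-4*z) is a factor with cofactor 6*b^2-16*b*c-12*b*z-3*b+8*c^2+32*c*z+2*c-18*z^2+9*z.
The cofactor groups again: 6*b^2-16*b*c-12*b*z-3*b+8*c^2+32*c*z+2*c-18*z^2+9*z = 2*b*(3*b-2*c-9*z) + (-4*c+2*z-1)*(3*b-2*c-9*z); both groups contain (3*b-2*c-9*z), giving (2*b-4*c+2*z-1)*(3*b-2*c-9*z).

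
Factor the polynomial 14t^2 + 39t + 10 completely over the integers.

(2t + 5)(7t + 2)

Need a pair with product 14·10 = 140 and sum 39: that's 35 and 4.
Split the middle term: 14t^2 + 35t + 4t + 10 = 7t(2t + 5) + 2(2t + 5).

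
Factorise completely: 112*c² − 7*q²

Factor out 7, leaving 16*c² − q², which is a difference of two squares.

7*(4*c + q)*(4*c − q)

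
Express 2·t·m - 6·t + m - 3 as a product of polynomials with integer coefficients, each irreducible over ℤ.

Group as (2·t·m - 6·t) + (m - 3) = 2·t·(m - 3) + (m - 3).
Both groups share the factor (m - 3).

(2·t + 1)·(m - 3)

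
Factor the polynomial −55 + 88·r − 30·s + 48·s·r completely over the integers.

(6·s + 11)·(8·r − 5)

Group as (48·s·r − 30·s) + (88·r − 55) = 6·s·(8·r − 5) + 11·(8·r − 5).
Both groups share the factor (8·r − 5).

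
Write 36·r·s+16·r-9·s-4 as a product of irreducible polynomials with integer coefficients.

Group as (36·r·s+16·r) + (-9·s-4) = 4·r·(9·s+4) - (9·s+4).
Both groups share the factor (9·s+4).

(4·r-1)·(9·s+4)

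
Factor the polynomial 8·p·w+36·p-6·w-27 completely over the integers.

Group as (8·p·w+36·p) + (-6·w-27) = 4·p·(2·w+9) - 3·(2·w+9).
Both groups share the factor (2·w+9).

(2·w+9)·(4·p-3)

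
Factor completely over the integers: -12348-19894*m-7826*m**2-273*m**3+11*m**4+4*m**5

(4*m+7)*(m+1)*(m-14)*(m**2+14*m+126)

By the rational root theorem, m = -7/4 is a root, so (4*m+7) is a factor; dividing leaves m**4+m**3-70*m**2-1834*m-1764.
Next, m = 14 is a root, giving the factor (m-14) and quotient m**3+15*m**2+140*m+126.
Continuing, m = -1 is a root, so (m+1) is a factor; dividing leaves m**2+14*m+126.
The quadratic m**2+14*m+126 has discriminant -308 < 0 and is irreducible over ℤ.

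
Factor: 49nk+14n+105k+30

(7k+2)(7n+15)

Group as (49nk+14n) + (105k+30) = 7n(7k+2) + 15(7k+2).
Both groups share the factor (7k+2).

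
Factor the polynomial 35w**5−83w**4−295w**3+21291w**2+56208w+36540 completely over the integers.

(5w+6)(7w+10)(w+7)(w**2−12w+87)

By the rational root theorem, w = −7 is a root, giving the factor (w+7) and quotient 35w**4−328w**3+2001w**2+7284w+5220.
Then w = −6/5 is a root, so (5w+6) is a factor; dividing leaves 7w**3−74w**2+489w+870.
Next, w = −10/7 is a root, so (7w+10) is a factor; dividing leaves w**2−12w+87.
The quadratic w**2−12w+87 has discriminant −204 < 0 and is irreducible over ℤ.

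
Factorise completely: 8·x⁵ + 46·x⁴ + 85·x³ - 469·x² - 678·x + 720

(2·x - 5)·(4·x - 3)·(x + 2)·(x² + 7·x + 24)

Testing divisors of the constant over divisors of the leading coefficient, x = -2 is a root, so (x + 2) is a factor; dividing leaves 8·x⁴ + 30·x³ + 25·x² - 519·x + 360.
Then x = 5/2 is a root, so (2·x - 5) is a factor; dividing leaves 4·x³ + 25·x² + 75·x - 72.
Continuing, x = 3/4 is a root, so (4·x - 3) divides it; the quotient is x² + 7·x + 24.
The quadratic x² + 7·x + 24 has discriminant -47 < 0 and is irreducible over ℤ.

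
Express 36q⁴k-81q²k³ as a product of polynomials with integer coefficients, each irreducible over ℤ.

9kq²(2q-3k)(2q+3k)

Every term has a factor of 9q²k. Then 4q²-9k² = (2q)² − (3k)².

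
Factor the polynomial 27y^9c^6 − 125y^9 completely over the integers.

y^9(3c^2 − 5)(9c^4 + 15c^2 + 25)

Every term has a factor of y^9; factoring it out leaves 27c^6 − 125.
Recognize a difference of cubes with the parts 3c^2 and 5.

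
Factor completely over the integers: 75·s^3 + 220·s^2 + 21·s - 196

(3·s + 7)·(5·s + 7)·(5·s - 4)

Among the possible rational roots, s = -7/5 is a root, so (5·s + 7) divides it; the quotient is 15·s^2 + 23·s - 28.
The remaining quadratic factors as (5·s - 4)(3·s + 7).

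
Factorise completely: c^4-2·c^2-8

(c+2)·(c-2)·(c^2+2)

Substitute u = c^2 to get a quadratic in u, then factor.
c^2-4 is a difference of squares.
c^2+2 is irreducible over ℤ (always positive, so no real roots).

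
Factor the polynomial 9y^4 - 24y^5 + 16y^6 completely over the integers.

y^4(4y - 3)^2

Every term has a factor of y^4; factoring it out leaves 16y^2 - 24y + 9.
Recognize a perfect-square trinomial with the parts 3 and 4y.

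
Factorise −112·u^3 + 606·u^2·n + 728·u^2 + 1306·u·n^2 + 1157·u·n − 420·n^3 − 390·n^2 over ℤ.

Group: 2·u·(−56·u^2 − 89·u·n + 30·n^2) + (−14·n − 13)·(−56·u^2 − 89·u·n + 30·n^2); both groups contain (−56·u^2 − 89·u·n + 30·n^2), so (2·u − 14·n − 13) is a factor with cofactor −56·u^2 − 89·u·n + 30·n^2.
The cofactor groups again: −56·u^2 − 89·u·n + 30·n^2 = −8·u·(7·u − 2·n) − 15·n·(7·u − 2·n); both groups contain (7·u − 2·n), giving −(8·u + 15·n)·(7·u − 2·n).

−(2·u − 14·n − 13)·(7·u − 2·n)·(8·u + 15·n)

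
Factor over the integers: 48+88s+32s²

Pull out the common factor 8, then factor the remaining trinomial.

8(4s+3)(s+2)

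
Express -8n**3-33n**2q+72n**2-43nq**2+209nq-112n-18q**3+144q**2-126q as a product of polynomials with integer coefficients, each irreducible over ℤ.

-(8n+9q)(n+2q-2)(n+q-7)

Group: 8n(-n**2-3nq+9n-2q**2+16q-14) + 9q(-n**2-3nq+9n-2q**2+16q-14); both groups contain (-n**2-3nq+9n-2q**2+16q-14), so (8n+9q) is a factor with cofactor -n**2-3nq+9n-2q**2+16q-14.
The cofactor groups again: -n**2-3nq+9n-2q**2+16q-14 = -n(n+2q-2) + (-q+7)(n+2q-2); both groups contain (n+2q-2), giving -(n+q-7)(n+2q-2).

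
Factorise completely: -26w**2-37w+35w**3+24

(5w-3)(7w-8)(w+1)

Among the possible rational roots, w = -1 is a root, giving the factor (w+1) and quotient 35w**2-61w+24.
The remaining quadratic factors as (7w-8)(5w-3).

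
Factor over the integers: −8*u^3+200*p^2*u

Pull out the common factor 8*u; 25*p^2−u^2 is a difference of squares.

8*u*(5*p+u)*(5*p−u)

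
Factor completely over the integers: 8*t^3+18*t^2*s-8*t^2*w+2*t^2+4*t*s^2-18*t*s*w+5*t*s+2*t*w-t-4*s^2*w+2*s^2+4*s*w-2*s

Group: 4*t*(2*t^2+4*t*s-2*t*w+t-4*s*w+2*s) + (s-1)*(2*t^2+4*t*s-2*t*w+t-4*s*w+2*s); both groups contain (2*t^2+4*t*s-2*t*w+t-4*s*w+2*s), so (4*t+s-1) is a factor with cofactor 2*t^2+4*t*s-2*t*w+t-4*s*w+2*s.
The cofactor groups again: 2*t^2+4*t*s-2*t*w+t-4*s*w+2*s = 2*t*(t+2*s) + (-2*w+1)*(t+2*s); both groups contain (t+2*s), giving (2*t-2*w+1)*(t+2*s).

(t+2*s)*(2*t-2*w+1)*(4*t+s-1)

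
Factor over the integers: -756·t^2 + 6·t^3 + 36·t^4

6·t^2·(2·t - 9)·(3·t + 14)

Pull out the common factor 6·t^2, then factor the remaining trinomial.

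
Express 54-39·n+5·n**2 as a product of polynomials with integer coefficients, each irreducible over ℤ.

Need a pair with product 5·54 = 270 and sum -39: that's -9 and -30.
Split the middle term: 5·n**2-9·n - 30·n+54 = n·(5·n-9) - 6·(5·n-9).

(5·n-9)·(n-6)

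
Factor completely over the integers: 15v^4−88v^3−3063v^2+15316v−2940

(3v−14)(5v−1)(v+14)(v−15)

Among the possible rational roots, v = 14/3 is a root, giving the factor (3v−14) and quotient 5v^3−6v^2−1049v+210.
Continuing, v = −14 is a root, so (v+14) divides it; the quotient is 5v^2−76v+15.
The remaining quadratic factors as (5v−1)(v−15).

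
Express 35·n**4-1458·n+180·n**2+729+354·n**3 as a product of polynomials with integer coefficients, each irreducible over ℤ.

(5·n-3)·(7·n-9)·(n+3)·(n+9)

Trying the rational-root candidates, n = -3 is a root, so (n+3) is a factor; dividing leaves 35·n**3+249·n**2-567·n+243.
Next, n = 3/5 is a root, so (5·n-3) is a factor; dividing leaves 7·n**2+54·n-81.
The remaining quadratic factors as (7·n-9)(n+9).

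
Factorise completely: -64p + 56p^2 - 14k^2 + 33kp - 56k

Group: -2k(7k + 8p) + (7p - 8)(7k + 8p); both groups contain (7k + 8p).

-(2k - 7p + 8)(7k + 8p)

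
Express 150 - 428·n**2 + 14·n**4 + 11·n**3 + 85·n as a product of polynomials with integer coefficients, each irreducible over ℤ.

By the rational root theorem, n = 5 is a root, so (n - 5) divides it; the quotient is 14·n**3 + 81·n**2 - 23·n - 30.
Then n = -6 is a root, so (n + 6) divides it; the quotient is 14·n**2 - 3·n - 5.
The remaining quadratic factors as (7·n - 5)(2·n + 1).

(2·n + 1)·(7·n - 5)·(n + 6)·(n - 5)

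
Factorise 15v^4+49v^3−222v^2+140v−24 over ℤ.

Trying the rational-root candidates, v = 1/3 is a root, so (3v−1) is a factor; dividing leaves 5v^3+18v^2−68v+24.
Next, v = 2/5 is a root, so (5v−2) is a factor; dividing leaves v^2+4v−12.
The remaining quadratic factors as (v−2)(v+6).

(3v−1)(5v−2)(v+6)(v−2)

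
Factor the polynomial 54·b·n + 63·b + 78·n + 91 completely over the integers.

(6·n + 7)·(9·b + 13)

Group as (54·b·n + 63·b) + (78·n + 91) = 9·b·(6·n + 7) + 13·(6·n + 7).
Both groups share the factor (6·n + 7).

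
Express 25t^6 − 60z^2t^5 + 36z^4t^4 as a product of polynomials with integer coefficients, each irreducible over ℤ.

t^4(6z^2 − 5t)^2

Every term has a factor of t^4; factoring it out leaves 36z^4 − 60z^2t + 25t^2.
Recognize a perfect-square trinomial with the parts 6z^2 and 5t.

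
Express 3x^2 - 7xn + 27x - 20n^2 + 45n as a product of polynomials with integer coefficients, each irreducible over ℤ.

Group: x(3x + 5n) + (-4n + 9)(3x + 5n); both groups contain (3x + 5n).

(x - 4n + 9)(3x + 5n)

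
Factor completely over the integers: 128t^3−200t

Factor out 8t, leaving 16t^2−25, which is a difference of two squares.

8t(4t+5)(4t−5)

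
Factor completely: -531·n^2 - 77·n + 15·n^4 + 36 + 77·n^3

(3·n + 1)·(5·n - 1)·(n + 9)·(n - 4)

By the rational root theorem, n = -9 is a root, so (n + 9) divides it; the quotient is 15·n^3 - 58·n^2 - 9·n + 4.
Continuing, n = 1/5 is a root, so (5·n - 1) divides it; the quotient is 3·n^2 - 11·n - 4.
The remaining quadratic factors as (n - 4)(3·n + 1).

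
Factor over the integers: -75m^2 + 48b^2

Factor out 3, leaving 16b^2 - 25m^2, which is a difference of two squares.

3(4b + 5m)(4b - 5m)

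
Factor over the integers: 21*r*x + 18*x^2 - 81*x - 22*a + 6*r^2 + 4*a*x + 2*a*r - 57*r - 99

Group: r*(2*a + 6*r + 9*x + 9) + (2*x - 11)*(2*a + 6*r + 9*x + 9); both groups contain (2*a + 6*r + 9*x + 9).

(2*a + 6*r + 9*x + 9)*(r + 2*x - 11)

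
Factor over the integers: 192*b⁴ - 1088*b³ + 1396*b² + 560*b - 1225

(2*b - 7)*(4*b - 5)*(4*b - 7)*(6*b + 5)

Trying the rational-root candidates, b = 7/4 is a root, giving the factor (4*b - 7) and quotient 48*b³ - 188*b² + 20*b + 175.
Then b = 7/2 is a root, giving the factor (2*b - 7) and quotient 24*b² - 10*b - 25.
The remaining quadratic factors as (6*b + 5)(4*b - 5).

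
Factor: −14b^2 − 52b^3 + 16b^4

Pull out the common factor 2b^2, then factor the remaining trinomial.

2b^2(2b − 7)(4b + 1)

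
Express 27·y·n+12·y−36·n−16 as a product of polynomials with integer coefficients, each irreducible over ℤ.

(3·y−4)·(9·n+4)

Group as (27·y·n+12·y) + (−36·n−16) = 3·y·(9·n+4) − 4·(9·n+4).
Both groups share the factor (9·n+4).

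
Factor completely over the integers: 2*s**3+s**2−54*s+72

Testing divisors of the constant over divisors of the leading coefficient, s = 4 is a root, so (s−4) divides it; the quotient is 2*s**2+9*s−18.
The remaining quadratic factors as (s+6)(2*s−3).

(2*s−3)*(s+6)*(s−4)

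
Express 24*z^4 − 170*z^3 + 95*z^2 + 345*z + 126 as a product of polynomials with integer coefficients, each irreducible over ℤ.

(2*z + 1)*(3*z − 7)*(4*z + 3)*(z − 6)

Among the possible rational roots, z = −1/2 is a root, giving the factor (2*z + 1) and quotient 12*z^3 − 91*z^2 + 93*z + 126.
Next, z = 7/3 is a root, so (3*z − 7) divides it; the quotient is 4*z^2 − 21*z − 18.
The remaining quadratic factors as (4*z + 3)(z − 6).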